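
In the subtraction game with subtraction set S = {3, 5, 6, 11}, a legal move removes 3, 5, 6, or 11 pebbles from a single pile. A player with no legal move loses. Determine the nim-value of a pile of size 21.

G(0) = 0
G(1) = mex{} = 0
G(2) = mex{} = 0
G(3) = mex{0} = 1
G(4) = mex{0} = 1
G(5) = mex{0,0} = 1
G(6) = mex{1,0,0} = 2
G(7) = mex{1,0,0} = 2
G(8) = mex{1,1,0} = 2
G(9) = mex{2,1,1} = 0
G(10) = mex{2,1,1} = 0
G(11) = mex{2,2,1,0} = 3
G(12) = mex{0,2,2,0} = 1
G(13) = mex{0,2,2,0} = 1
G(14) = mex{3,0,2,1} = 4
G(15) = mex{1,0,0,1} = 2
G(16) = mex{1,3,0,1} = 2
G(17) = mex{4,1,3,2} = 0
G(18) = mex{2,1,1,2} = 0
G(19) = mex{2,4,1,2} = 0
G(20) = mex{0,2,4,0} = 1
G(21) = mex{0,2,2,0} = 1

1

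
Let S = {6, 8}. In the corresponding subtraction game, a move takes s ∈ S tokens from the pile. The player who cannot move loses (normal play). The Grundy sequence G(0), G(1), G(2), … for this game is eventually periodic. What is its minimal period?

G(0) = 0
G(1) = mex{} = 0
G(2) = mex{} = 0
G(3) = mex{} = 0
G(4) = mex{} = 0
G(5) = mex{} = 0
G(6) = mex{0} = 1
G(7) = mex{0} = 1
G(8) = mex{0,0} = 1
G(9) = mex{0,0} = 1
G(10) = mex{0,0} = 1
G(11) = mex{0,0} = 1
G(12) = mex{1,0} = 2
G(13) = mex{1,0} = 2
G(14) = mex{1,1} = 0
G(15) = mex{1,1} = 0
G(16) = mex{1,1} = 0
G(17) = mex{1,1} = 0
G(18) = mex{2,1} = 0
G(19) = mex{2,1} = 0
G(20) = mex{0,2} = 1
G(21) = mex{0,2} = 1
G(22) = mex{0,0} = 1
G(23) = mex{0,0} = 1
G(24) = mex{0,0} = 1
G(25) = mex{0,0} = 1
G(26) = mex{1,0} = 2
G(27) = mex{1,0} = 2
G(28) = mex{1,1} = 0
G(29) = mex{1,1} = 0
G(n+14) = G(n) holds for n = 0,…,7 (a full window of length max(S) = 8), so the sequence is purely periodic with period 14.

14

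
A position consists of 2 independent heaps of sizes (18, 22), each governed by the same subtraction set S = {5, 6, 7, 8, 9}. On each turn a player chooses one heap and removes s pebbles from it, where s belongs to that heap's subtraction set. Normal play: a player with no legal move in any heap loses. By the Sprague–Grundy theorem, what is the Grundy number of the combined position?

1

All heaps use S = {5, 6, 7, 8, 9}:
G(0) = 0
G(1) = mex{} = 0
G(2) = mex{} = 0
G(3) = mex{} = 0
G(4) = mex{} = 0
G(5) = mex{0} = 1
G(6) = mex{0,0} = 1
G(7) = mex{0,0,0} = 1
G(8) = mex{0,0,0,0} = 1
G(9) = mex{0,0,0,0,0} = 1
G(10) = mex{1,0,0,0,0} = 2
G(11) = mex{1,1,0,0,0} = 2
G(12) = mex{1,1,1,0,0} = 2
G(13) = mex{1,1,1,1,0} = 2
G(14) = mex{1,1,1,1,1} = 0
G(15) = mex{2,1,1,1,1} = 0
G(16) = mex{2,2,1,1,1} = 0
G(17) = mex{2,2,2,1,1} = 0
G(18) = mex{2,2,2,2,1} = 0
G(19) = mex{0,2,2,2,2} = 1
G(20) = mex{0,0,2,2,2} = 1
G(21) = mex{0,0,0,2,2} = 1
G(22) = mex{0,0,0,0,2} = 1
Heap A: G(18) = 0.
Heap B: G(22) = 1.
Combined Grundy value = 0 ⊕ 1 = 1.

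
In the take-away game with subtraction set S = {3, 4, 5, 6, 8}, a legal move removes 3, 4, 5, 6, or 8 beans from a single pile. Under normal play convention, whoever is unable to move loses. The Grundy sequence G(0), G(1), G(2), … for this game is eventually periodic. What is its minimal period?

11

n :  0  1  2  3  4  5  6  7  8  9 10 11 12 13 14 15 16 17 18 19 20 21 22 23
G :  0  0  0  1  1  1  2  2  2  3  3  0  0  0  1  1  1  2  2  2  3  3  0  0
G(n+11) = G(n) holds for n = 0,…,7 (a full window of length max(S) = 8), so the sequence is purely periodic with period 11.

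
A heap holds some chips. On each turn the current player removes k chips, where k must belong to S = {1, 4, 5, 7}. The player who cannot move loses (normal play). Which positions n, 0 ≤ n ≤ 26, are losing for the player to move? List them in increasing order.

G(0) = 0
G(1) = mex{0} = 1
G(2) = mex{1} = 0
G(3) = mex{0} = 1
G(4) = mex{1,0} = 2
G(5) = mex{2,1,0} = 3
G(6) = mex{3,0,1} = 2
G(7) = mex{2,1,0,0} = 3
G(8) = mex{3,2,1,1} = 0
G(9) = mex{0,3,2,0} = 1
G(10) = mex{1,2,3,1} = 0
G(11) = mex{0,3,2,2} = 1
G(12) = mex{1,0,3,3} = 2
G(13) = mex{2,1,0,2} = 3
G(14) = mex{3,0,1,3} = 2
G(15) = mex{2,1,0,0} = 3
G(16) = mex{3,2,1,1} = 0
G(17) = mex{0,3,2,0} = 1
G(18) = mex{1,2,3,1} = 0
G(19) = mex{0,3,2,2} = 1
G(20) = mex{1,0,3,3} = 2
G(21) = mex{2,1,0,2} = 3
G(22) = mex{3,0,1,3} = 2
G(23) = mex{2,1,0,0} = 3
G(24) = mex{3,2,1,1} = 0
G(25) = mex{0,3,2,0} = 1
G(26) = mex{1,2,3,1} = 0
P-positions are exactly the n with G(n) = 0.

0, 2, 8, 10, 16, 18, 24, 26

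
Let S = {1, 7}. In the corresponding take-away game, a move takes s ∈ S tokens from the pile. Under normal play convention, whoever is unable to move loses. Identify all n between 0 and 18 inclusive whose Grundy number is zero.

G(0) = 0
G(1) = mex{0} = 1
G(2) = mex{1} = 0
G(3) = mex{0} = 1
G(4) = mex{1} = 0
G(5) = mex{0} = 1
G(6) = mex{1} = 0
G(7) = mex{0,0} = 1
G(8) = mex{1,1} = 0
G(9) = mex{0,0} = 1
G(10) = mex{1,1} = 0
G(11) = mex{0,0} = 1
G(12) = mex{1,1} = 0
G(13) = mex{0,0} = 1
G(14) = mex{1,1} = 0
G(15) = mex{0,0} = 1
G(16) = mex{1,1} = 0
G(17) = mex{0,0} = 1
G(18) = mex{1,1} = 0
P-positions are exactly the n with G(n) = 0.

0, 2, 4, 6, 8, 10, 12, 14, 16, 18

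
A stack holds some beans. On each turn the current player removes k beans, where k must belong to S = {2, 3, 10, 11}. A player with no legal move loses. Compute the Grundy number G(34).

G(0) = 0
G(1) = mex{} = 0
G(2) = mex{0} = 1
G(3) = mex{0,0} = 1
G(4) = mex{1,0} = 2
G(5) = mex{1,1} = 0
G(6) = mex{2,1} = 0
G(7) = mex{0,2} = 1
G(8) = mex{0,0} = 1
G(9) = mex{1,0} = 2
G(10) = mex{1,1,0} = 2
G(11) = mex{2,1,0,0} = 3
G(12) = mex{2,2,1,0} = 3
G(13) = mex{3,2,1,1} = 0
G(14) = mex{3,3,2,1} = 0
G(15) = mex{0,3,0,2} = 1
G(16) = mex{0,0,0,0} = 1
G(17) = mex{1,0,1,0} = 2
G(18) = mex{1,1,1,1} = 0
G(19) = mex{2,1,2,1} = 0
G(20) = mex{0,2,2,2} = 1
G(21) = mex{0,0,3,2} = 1
G(22) = mex{1,0,3,3} = 2
G(23) = mex{1,1,0,3} = 2
G(24) = mex{2,1,0,0} = 3
G(25) = mex{2,2,1,0} = 3
G(26) = mex{3,2,1,1} = 0
G(27) = mex{3,3,2,1} = 0
G(28) = mex{0,3,0,2} = 1
G(29) = mex{0,0,0,0} = 1
G(30) = mex{1,0,1,0} = 2
G(31) = mex{1,1,1,1} = 0
G(32) = mex{2,1,2,1} = 0
G(33) = mex{0,2,2,2} = 1
G(34) = mex{0,0,3,2} = 1

1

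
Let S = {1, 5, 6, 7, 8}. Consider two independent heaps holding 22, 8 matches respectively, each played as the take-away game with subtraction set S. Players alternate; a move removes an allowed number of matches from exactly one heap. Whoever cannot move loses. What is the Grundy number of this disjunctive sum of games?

1

All heaps use S = {1, 5, 6, 7, 8}:
G(0) = 0
G(1) = mex{0} = 1
G(2) = mex{1} = 0
G(3) = mex{0} = 1
G(4) = mex{1} = 0
G(5) = mex{0,0} = 1
G(6) = mex{1,1,0} = 2
G(7) = mex{2,0,1,0} = 3
G(8) = mex{3,1,0,1,0} = 2
G(9) = mex{2,0,1,0,1} = 3
G(10) = mex{3,1,0,1,0} = 2
G(11) = mex{2,2,1,0,1} = 3
G(12) = mex{3,3,2,1,0} = 4
G(13) = mex{4,2,3,2,1} = 0
G(14) = mex{0,3,2,3,2} = 1
G(15) = mex{1,2,3,2,3} = 0
G(16) = mex{0,3,2,3,2} = 1
G(17) = mex{1,4,3,2,3} = 0
G(18) = mex{0,0,4,3,2} = 1
G(19) = mex{1,1,0,4,3} = 2
G(20) = mex{2,0,1,0,4} = 3
G(21) = mex{3,1,0,1,0} = 2
G(22) = mex{2,0,1,0,1} = 3
Heap A: G(22) = 3.
Heap B: G(8) = 2.
Combined Grundy value = 3 ⊕ 2 = 1.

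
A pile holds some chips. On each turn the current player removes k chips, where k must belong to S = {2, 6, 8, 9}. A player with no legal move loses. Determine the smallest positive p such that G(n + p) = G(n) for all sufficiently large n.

15

n :  0  1  2  3  4  5  6  7  8  9 10 11 12 13 14 15 16 17 18 19 20 21 22 23 24 25 26 27 28 29 30 31
G :  0  0  1  1  0  0  1  1  2  2  3  3  2  2  3  0  0  1  1  0  0  1  1  2  2  3  3  2  2  3  0  0
G(n+15) = G(n) holds for n = 0,…,8 (a full window of length max(S) = 9), so the sequence is purely periodic with period 15.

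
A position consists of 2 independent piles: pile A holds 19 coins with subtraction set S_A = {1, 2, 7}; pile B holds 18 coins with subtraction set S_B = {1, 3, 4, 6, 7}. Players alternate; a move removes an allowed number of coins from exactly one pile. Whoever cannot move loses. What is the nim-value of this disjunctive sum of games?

Pile A, S = {1, 2, 7}:
G(0) = 0
G(1) = mex{0} = 1
G(2) = mex{1,0} = 2
G(3) = mex{2,1} = 0
G(4) = mex{0,2} = 1
G(5) = mex{1,0} = 2
G(6) = mex{2,1} = 0
G(7) = mex{0,2,0} = 1
G(8) = mex{1,0,1} = 2
G(9) = mex{2,1,2} = 0
G(10) = mex{0,2,0} = 1
G(11) = mex{1,0,1} = 2
G(12) = mex{2,1,2} = 0
G(13) = mex{0,2,0} = 1
G(14) = mex{1,0,1} = 2
G(15) = mex{2,1,2} = 0
G(16) = mex{0,2,0} = 1
G(17) = mex{1,0,1} = 2
G(18) = mex{2,1,2} = 0
G(19) = mex{0,2,0} = 1
G_A(19) = 1.
Pile B, S = {1, 3, 4, 6, 7}:
n :  0  1  2  3  4  5  6  7  8  9 10 11 12 13 14 15 16 17 18
G :  0  1  0  1  2  3  2  3  4  5  0  1  0  1  2  3  2  3  4
G_B(18) = 4.
Combined Grundy value = 1 ⊕ 4 = 5.

5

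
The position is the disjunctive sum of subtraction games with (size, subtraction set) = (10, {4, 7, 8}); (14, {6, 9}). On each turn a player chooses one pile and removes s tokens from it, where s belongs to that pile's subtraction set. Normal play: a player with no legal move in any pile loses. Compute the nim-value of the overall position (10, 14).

0

Pile A, S = {4, 7, 8}:
n :  0  1  2  3  4  5  6  7  8  9 10
G :  0  0  0  0  1  1  1  1  2  2  2
G_A(10) = 2.
Pile B, S = {6, 9}:
n :  0  1  2  3  4  5  6  7  8  9 10 11 12 13 14
G :  0  0  0  0  0  0  1  1  1  1  1  1  2  2  2
G_B(14) = 2.
Combined Grundy value = 2 ⊕ 2 = 0.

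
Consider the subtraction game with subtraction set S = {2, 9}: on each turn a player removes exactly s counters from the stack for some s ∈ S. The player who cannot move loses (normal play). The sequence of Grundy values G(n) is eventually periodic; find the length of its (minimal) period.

11

n :  0  1  2  3  4  5  6  7  8  9 10 11 12 13 14 15 16 17 18 19 20 21 22 23
G :  0  0  1  1  0  0  1  1  0  2  1  0  0  1  1  0  0  1  1  0  2  1  0  0
G(n+11) = G(n) holds for n = 0,…,8 (a full window of length max(S) = 9), so the sequence is purely periodic with period 11.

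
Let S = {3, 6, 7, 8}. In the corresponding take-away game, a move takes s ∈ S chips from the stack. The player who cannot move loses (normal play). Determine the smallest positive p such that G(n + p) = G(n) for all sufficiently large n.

n :  0  1  2  3  4  5  6  7  8  9 10 11 12 13 14 15 16 17 18 19 20 21 22 23
G :  0  0  0  1  1  1  2  2  2  3  3  0  0  0  1  1  1  2  2  2  3  3  0  0
G(n+11) = G(n) holds for n = 0,…,7 (a full window of length max(S) = 8), so the sequence is purely periodic with period 11.

11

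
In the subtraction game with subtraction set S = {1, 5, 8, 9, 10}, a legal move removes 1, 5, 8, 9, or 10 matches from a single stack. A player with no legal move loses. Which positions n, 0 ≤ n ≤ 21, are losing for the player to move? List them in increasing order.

0, 2, 4, 6, 17, 19, 21

G(0) = 0
G(1) = mex{0} = 1
G(2) = mex{1} = 0
G(3) = mex{0} = 1
G(4) = mex{1} = 0
G(5) = mex{0,0} = 1
G(6) = mex{1,1} = 0
G(7) = mex{0,0} = 1
G(8) = mex{1,1,0} = 2
G(9) = mex{2,0,1,0} = 3
G(10) = mex{3,1,0,1,0} = 2
G(11) = mex{2,0,1,0,1} = 3
G(12) = mex{3,1,0,1,0} = 2
G(13) = mex{2,2,1,0,1} = 3
G(14) = mex{3,3,0,1,0} = 2
G(15) = mex{2,2,1,0,1} = 3
G(16) = mex{3,3,2,1,0} = 4
G(17) = mex{4,2,3,2,1} = 0
G(18) = mex{0,3,2,3,2} = 1
G(19) = mex{1,2,3,2,3} = 0
G(20) = mex{0,3,2,3,2} = 1
G(21) = mex{1,4,3,2,3} = 0
P-positions are exactly the n with G(n) = 0.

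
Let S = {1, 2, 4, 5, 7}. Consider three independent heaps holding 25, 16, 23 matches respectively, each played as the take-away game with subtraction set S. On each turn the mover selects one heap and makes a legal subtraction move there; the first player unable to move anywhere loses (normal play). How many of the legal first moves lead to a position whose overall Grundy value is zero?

2

All heaps use S = {1, 2, 4, 5, 7}:
n :  0  1  2  3  4  5  6  7  8  9 10 11 12 13 14 15 16 17 18 19 20 21 22 23 24 25
G :  0  1  2  0  1  2  0  1  2  0  1  2  0  1  2  0  1  2  0  1  2  0  1  2  0  1
Heap A: G(25) = 1.
Heap B: G(16) = 1.
Heap C: G(23) = 2.
Combined Grundy value = 1 ⊕ 1 ⊕ 2 = 2.
A winning move leaves total XOR = 0, i.e. changes one component's Grundy value g to g ⊕ X where X is the current total.
Heap A: need g' = 1⊕2 = 3. Options: 25−1→G=0, 25−2→G=2, 25−4→G=0, 25−5→G=2, 25−7→G=0. Hits: 0.
Heap B: need g' = 1⊕2 = 3. Options: 16−1→G=0, 16−2→G=2, 16−4→G=0, 16−5→G=2, 16−7→G=0. Hits: 0.
Heap C: need g' = 2⊕2 = 0. Options: 23−1→G=1, 23−2→G=0, 23−4→G=1, 23−5→G=0, 23−7→G=1. Hits: 2.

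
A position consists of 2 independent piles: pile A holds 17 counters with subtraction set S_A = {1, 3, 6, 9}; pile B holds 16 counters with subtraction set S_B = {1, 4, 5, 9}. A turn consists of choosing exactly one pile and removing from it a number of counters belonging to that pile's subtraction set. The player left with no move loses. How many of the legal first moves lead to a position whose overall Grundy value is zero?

3

Pile A, S = {1, 3, 6, 9}:
n :  0  1  2  3  4  5  6  7  8  9 10 11 12 13 14 15 16 17
G :  0  1  0  1  0  1  2  3  2  3  2  3  0  1  0  1  0  1
G_A(17) = 1.
Pile B, S = {1, 4, 5, 9}:
G(0) = 0
G(1) = mex{0} = 1
G(2) = mex{1} = 0
G(3) = mex{0} = 1
G(4) = mex{1,0} = 2
G(5) = mex{2,1,0} = 3
G(6) = mex{3,0,1} = 2
G(7) = mex{2,1,0} = 3
G(8) = mex{3,2,1} = 0
G(9) = mex{0,3,2,0} = 1
G(10) = mex{1,2,3,1} = 0
G(11) = mex{0,3,2,0} = 1
G(12) = mex{1,0,3,1} = 2
G(13) = mex{2,1,0,2} = 3
G(14) = mex{3,0,1,3} = 2
G(15) = mex{2,1,0,2} = 3
G(16) = mex{3,2,1,3} = 0
G_B(16) = 0.
Combined Grundy value = 1 ⊕ 0 = 1.
A winning move leaves total XOR = 0, i.e. changes one component's Grundy value g to g ⊕ X where X is the current total.
Pile A: need g' = 1⊕1 = 0. Options: 17−1→G=0, 17−3→G=0, 17−6→G=3, 17−9→G=2. Hits: 2.
Pile B: need g' = 0⊕1 = 1. Options: 16−1→G=3, 16−4→G=2, 16−5→G=1, 16−9→G=3. Hits: 1.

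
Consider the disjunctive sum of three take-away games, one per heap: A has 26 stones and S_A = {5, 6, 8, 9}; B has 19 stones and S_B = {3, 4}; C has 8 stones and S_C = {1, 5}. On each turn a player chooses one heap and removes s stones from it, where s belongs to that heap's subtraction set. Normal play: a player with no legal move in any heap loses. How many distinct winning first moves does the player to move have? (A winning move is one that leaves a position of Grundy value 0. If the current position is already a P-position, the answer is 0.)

Heap A, S = {5, 6, 8, 9}:
G(0) = 0
G(1) = mex{} = 0
G(2) = mex{} = 0
G(3) = mex{} = 0
G(4) = mex{} = 0
G(5) = mex{0} = 1
G(6) = mex{0,0} = 1
G(7) = mex{0,0} = 1
G(8) = mex{0,0,0} = 1
G(9) = mex{0,0,0,0} = 1
G(10) = mex{1,0,0,0} = 2
G(11) = mex{1,1,0,0} = 2
G(12) = mex{1,1,0,0} = 2
G(13) = mex{1,1,1,0} = 2
G(14) = mex{1,1,1,1} = 0
G(15) = mex{2,1,1,1} = 0
G(16) = mex{2,2,1,1} = 0
G(17) = mex{2,2,1,1} = 0
G(18) = mex{2,2,2,1} = 0
G(19) = mex{0,2,2,2} = 1
G(20) = mex{0,0,2,2} = 1
G(21) = mex{0,0,2,2} = 1
G(22) = mex{0,0,0,2} = 1
G(23) = mex{0,0,0,0} = 1
G(24) = mex{1,0,0,0} = 2
G(25) = mex{1,1,0,0} = 2
G(26) = mex{1,1,0,0} = 2
G_A(26) = 2.
Heap B, S = {3, 4}:
n :  0  1  2  3  4  5  6  7  8  9 10 11 12 13 14 15 16 17 18 19
G :  0  0  0  1  1  1  2  0  0  0  1  1  1  2  0  0  0  1  1  1
G_B(19) = 1.
Heap C, S = {1, 5}:
G(0) = 0
G(1) = mex{0} = 1
G(2) = mex{1} = 0
G(3) = mex{0} = 1
G(4) = mex{1} = 0
G(5) = mex{0,0} = 1
G(6) = mex{1,1} = 0
G(7) = mex{0,0} = 1
G(8) = mex{1,1} = 0
G_C(8) = 0.
Combined Grundy value = 2 ⊕ 1 ⊕ 0 = 3.
A winning move leaves total XOR = 0, i.e. changes one component's Grundy value g to g ⊕ X where X is the current total.
Heap A: need g' = 2⊕3 = 1. Options: 26−5→G=1, 26−6→G=1, 26−8→G=0, 26−9→G=0. Hits: 2.
Heap B: need g' = 1⊕3 = 2. Options: 19−3→G=0, 19−4→G=0. Hits: 0.
Heap C: need g' = 0⊕3 = 3. Options: 8−1→G=1, 8−5→G=1. Hits: 0.

2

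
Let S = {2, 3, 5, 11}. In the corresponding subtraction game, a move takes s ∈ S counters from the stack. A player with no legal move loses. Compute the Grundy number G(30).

G(0) = 0
G(1) = mex{} = 0
G(2) = mex{0} = 1
G(3) = mex{0,0} = 1
G(4) = mex{1,0} = 2
G(5) = mex{1,1,0} = 2
G(6) = mex{2,1,0} = 3
G(7) = mex{2,2,1} = 0
G(8) = mex{3,2,1} = 0
G(9) = mex{0,3,2} = 1
G(10) = mex{0,0,2} = 1
G(11) = mex{1,0,3,0} = 2
G(12) = mex{1,1,0,0} = 2
G(13) = mex{2,1,0,1} = 3
G(14) = mex{2,2,1,1} = 0
G(15) = mex{3,2,1,2} = 0
G(16) = mex{0,3,2,2} = 1
G(17) = mex{0,0,2,3} = 1
G(18) = mex{1,0,3,0} = 2
G(19) = mex{1,1,0,0} = 2
G(20) = mex{2,1,0,1} = 3
G(21) = mex{2,2,1,1} = 0
G(22) = mex{3,2,1,2} = 0
G(23) = mex{0,3,2,2} = 1
G(24) = mex{0,0,2,3} = 1
G(25) = mex{1,0,3,0} = 2
G(26) = mex{1,1,0,0} = 2
G(27) = mex{2,1,0,1} = 3
G(28) = mex{2,2,1,1} = 0
G(29) = mex{3,2,1,2} = 0
G(30) = mex{0,3,2,2} = 1

1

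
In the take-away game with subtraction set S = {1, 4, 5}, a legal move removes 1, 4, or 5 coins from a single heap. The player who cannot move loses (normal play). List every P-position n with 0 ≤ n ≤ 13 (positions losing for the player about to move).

G(0) = 0
G(1) = mex{0} = 1
G(2) = mex{1} = 0
G(3) = mex{0} = 1
G(4) = mex{1,0} = 2
G(5) = mex{2,1,0} = 3
G(6) = mex{3,0,1} = 2
G(7) = mex{2,1,0} = 3
G(8) = mex{3,2,1} = 0
G(9) = mex{0,3,2} = 1
G(10) = mex{1,2,3} = 0
G(11) = mex{0,3,2} = 1
G(12) = mex{1,0,3} = 2
G(13) = mex{2,1,0} = 3
P-positions are exactly the n with G(n) = 0.

0, 2, 8, 10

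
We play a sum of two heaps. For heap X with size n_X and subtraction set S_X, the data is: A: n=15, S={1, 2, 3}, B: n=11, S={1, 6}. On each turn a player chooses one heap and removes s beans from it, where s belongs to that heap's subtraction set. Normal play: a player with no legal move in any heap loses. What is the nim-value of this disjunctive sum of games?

3

Heap A, S = {1, 2, 3}:
G(0) = 0
G(1) = mex{0} = 1
G(2) = mex{1,0} = 2
G(3) = mex{2,1,0} = 3
G(4) = mex{3,2,1} = 0
G(5) = mex{0,3,2} = 1
G(6) = mex{1,0,3} = 2
G(7) = mex{2,1,0} = 3
G(8) = mex{3,2,1} = 0
G(9) = mex{0,3,2} = 1
G(10) = mex{1,0,3} = 2
G(11) = mex{2,1,0} = 3
G(12) = mex{3,2,1} = 0
G(13) = mex{0,3,2} = 1
G(14) = mex{1,0,3} = 2
G(15) = mex{2,1,0} = 3
G_A(15) = 3.
Heap B, S = {1, 6}:
G(0) = 0
G(1) = mex{0} = 1
G(2) = mex{1} = 0
G(3) = mex{0} = 1
G(4) = mex{1} = 0
G(5) = mex{0} = 1
G(6) = mex{1,0} = 2
G(7) = mex{2,1} = 0
G(8) = mex{0,0} = 1
G(9) = mex{1,1} = 0
G(10) = mex{0,0} = 1
G(11) = mex{1,1} = 0
G_B(11) = 0.
Combined Grundy value = 3 ⊕ 0 = 3.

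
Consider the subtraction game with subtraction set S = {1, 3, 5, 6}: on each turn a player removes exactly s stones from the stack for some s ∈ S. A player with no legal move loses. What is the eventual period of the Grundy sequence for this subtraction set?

11

n :  0  1  2  3  4  5  6  7  8  9 10 11 12 13 14 15 16 17 18 19 20 21 22 23
G :  0  1  0  1  0  1  2  3  2  3  2  0  1  0  1  0  1  2  3  2  3  2  0  1
G(n+11) = G(n) holds for n = 0,…,5 (a full window of length max(S) = 6), so the sequence is purely periodic with period 11.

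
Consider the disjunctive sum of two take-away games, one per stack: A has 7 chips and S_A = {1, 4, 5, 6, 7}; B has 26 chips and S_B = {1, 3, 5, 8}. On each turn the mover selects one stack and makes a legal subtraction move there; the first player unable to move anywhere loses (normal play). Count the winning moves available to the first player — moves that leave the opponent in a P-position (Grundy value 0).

2

Stack A, S = {1, 4, 5, 6, 7}:
G(0) = 0
G(1) = mex{0} = 1
G(2) = mex{1} = 0
G(3) = mex{0} = 1
G(4) = mex{1,0} = 2
G(5) = mex{2,1,0} = 3
G(6) = mex{3,0,1,0} = 2
G(7) = mex{2,1,0,1,0} = 3
G_A(7) = 3.
Stack B, S = {1, 3, 5, 8}:
n :  0  1  2  3  4  5  6  7  8  9 10 11 12 13 14 15 16 17 18 19 20 21 22 23 24 25 26
G :  0  1  0  1  0  1  0  1  2  3  2  3  2  0  1  0  1  0  1  0  1  2  3  2  3  2  0
G_B(26) = 0.
Combined Grundy value = 3 ⊕ 0 = 3.
A winning move leaves total XOR = 0, i.e. changes one component's Grundy value g to g ⊕ X where X is the current total.
Stack A: need g' = 3⊕3 = 0. Options: 7−1→G=2, 7−4→G=1, 7−5→G=0, 7−6→G=1, 7−7→G=0. Hits: 2.
Stack B: need g' = 0⊕3 = 3. Options: 26−1→G=2, 26−3→G=2, 26−5→G=2, 26−8→G=1. Hits: 0.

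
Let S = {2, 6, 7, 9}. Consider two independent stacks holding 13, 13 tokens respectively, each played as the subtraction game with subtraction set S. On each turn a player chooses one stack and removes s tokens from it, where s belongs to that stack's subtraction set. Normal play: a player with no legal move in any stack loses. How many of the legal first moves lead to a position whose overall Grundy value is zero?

0

All stacks use S = {2, 6, 7, 9}:
n :  0  1  2  3  4  5  6  7  8  9 10 11 12 13
G :  0  0  1  1  0  0  1  1  2  2  3  3  2  2
Stack A: G(13) = 2.
Stack B: G(13) = 2.
Combined Grundy value = 2 ⊕ 2 = 0.
A winning move leaves total XOR = 0, i.e. changes one component's Grundy value g to g ⊕ X where X is the current total.
Stack A: target g' = 2⊕0 = 2, but every legal move changes the Grundy value (mex property), so 0 moves.
Stack B: target g' = 2⊕0 = 2, but every legal move changes the Grundy value (mex property), so 0 moves.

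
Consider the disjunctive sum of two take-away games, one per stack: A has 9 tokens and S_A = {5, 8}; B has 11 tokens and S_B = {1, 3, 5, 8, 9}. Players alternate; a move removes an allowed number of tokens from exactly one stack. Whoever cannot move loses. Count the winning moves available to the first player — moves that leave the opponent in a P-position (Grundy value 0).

1

Stack A, S = {5, 8}:
G(0) = 0
G(1) = mex{} = 0
G(2) = mex{} = 0
G(3) = mex{} = 0
G(4) = mex{} = 0
G(5) = mex{0} = 1
G(6) = mex{0} = 1
G(7) = mex{0} = 1
G(8) = mex{0,0} = 1
G(9) = mex{0,0} = 1
G_A(9) = 1.
Stack B, S = {1, 3, 5, 8, 9}:
n :  0  1  2  3  4  5  6  7  8  9 10 11
G :  0  1  0  1  0  1  0  1  2  3  2  3
G_B(11) = 3.
Combined Grundy value = 1 ⊕ 3 = 2.
A winning move leaves total XOR = 0, i.e. changes one component's Grundy value g to g ⊕ X where X is the current total.
Stack A: need g' = 1⊕2 = 3. Options: 9−5→G=0, 9−8→G=0. Hits: 0.
Stack B: need g' = 3⊕2 = 1. Options: 11−1→G=2, 11−3→G=2, 11−5→G=0, 11−8→G=1, 11−9→G=0. Hits: 1.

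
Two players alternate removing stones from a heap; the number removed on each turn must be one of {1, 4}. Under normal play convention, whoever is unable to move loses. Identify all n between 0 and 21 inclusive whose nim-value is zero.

n :  0  1  2  3  4  5  6  7  8  9 10 11 12 13 14 15 16 17 18 19 20 21
G :  0  1  0  1  2  0  1  0  1  2  0  1  0  1  2  0  1  0  1  2  0  1
P-positions are exactly the n with G(n) = 0.

0, 2, 5, 7, 10, 12, 15, 17, 20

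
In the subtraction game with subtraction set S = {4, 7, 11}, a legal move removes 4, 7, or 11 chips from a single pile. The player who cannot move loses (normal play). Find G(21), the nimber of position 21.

1

n :  0  1  2  3  4  5  6  7  8  9 10 11 12 13 14 15 16 17 18 19 20 21
G :  0  0  0  0  1  1  1  1  2  2  2  2  3  3  3  0  0  0  0  1  1  1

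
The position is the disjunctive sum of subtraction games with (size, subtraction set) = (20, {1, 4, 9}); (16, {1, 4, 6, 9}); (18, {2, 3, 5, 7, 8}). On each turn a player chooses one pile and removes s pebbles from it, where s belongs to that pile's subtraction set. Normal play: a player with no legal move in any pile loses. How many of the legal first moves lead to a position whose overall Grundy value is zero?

1

Pile A, S = {1, 4, 9}:
G(0) = 0
G(1) = mex{0} = 1
G(2) = mex{1} = 0
G(3) = mex{0} = 1
G(4) = mex{1,0} = 2
G(5) = mex{2,1} = 0
G(6) = mex{0,0} = 1
G(7) = mex{1,1} = 0
G(8) = mex{0,2} = 1
G(9) = mex{1,0,0} = 2
G(10) = mex{2,1,1} = 0
G(11) = mex{0,0,0} = 1
G(12) = mex{1,1,1} = 0
G(13) = mex{0,2,2} = 1
G(14) = mex{1,0,0} = 2
G(15) = mex{2,1,1} = 0
G(16) = mex{0,0,0} = 1
G(17) = mex{1,1,1} = 0
G(18) = mex{0,2,2} = 1
G(19) = mex{1,0,0} = 2
G(20) = mex{2,1,1} = 0
G_A(20) = 0.
Pile B, S = {1, 4, 6, 9}:
n :  0  1  2  3  4  5  6  7  8  9 10 11 12 13 14 15 16
G :  0  1  0  1  2  0  1  0  1  2  0  1  0  1  2  0  1
G_B(16) = 1.
Pile C, S = {2, 3, 5, 7, 8}:
G(0) = 0
G(1) = mex{} = 0
G(2) = mex{0} = 1
G(3) = mex{0,0} = 1
G(4) = mex{1,0} = 2
G(5) = mex{1,1,0} = 2
G(6) = mex{2,1,0} = 3
G(7) = mex{2,2,1,0} = 3
G(8) = mex{3,2,1,0,0} = 4
G(9) = mex{3,3,2,1,0} = 4
G(10) = mex{4,3,2,1,1} = 0
G(11) = mex{4,4,3,2,1} = 0
G(12) = mex{0,4,3,2,2} = 1
G(13) = mex{0,0,4,3,2} = 1
G(14) = mex{1,0,4,3,3} = 2
G(15) = mex{1,1,0,4,3} = 2
G(16) = mex{2,1,0,4,4} = 3
G(17) = mex{2,2,1,0,4} = 3
G(18) = mex{3,2,1,0,0} = 4
G_C(18) = 4.
Combined Grundy value = 0 ⊕ 1 ⊕ 4 = 5.
A winning move leaves total XOR = 0, i.e. changes one component's Grundy value g to g ⊕ X where X is the current total.
Pile A: need g' = 0⊕5 = 5. Options: 20−1→G=2, 20−4→G=1, 20−9→G=1. Hits: 0.
Pile B: need g' = 1⊕5 = 4. Options: 16−1→G=0, 16−4→G=0, 16−6→G=0, 16−9→G=0. Hits: 0.
Pile C: need g' = 4⊕5 = 1. Options: 18−2→G=3, 18−3→G=2, 18−5→G=1, 18−7→G=0, 18−8→G=0. Hits: 1.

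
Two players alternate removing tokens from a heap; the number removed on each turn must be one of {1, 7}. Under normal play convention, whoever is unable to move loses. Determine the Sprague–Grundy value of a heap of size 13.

G(0) = 0
G(1) = mex{0} = 1
G(2) = mex{1} = 0
G(3) = mex{0} = 1
G(4) = mex{1} = 0
G(5) = mex{0} = 1
G(6) = mex{1} = 0
G(7) = mex{0,0} = 1
G(8) = mex{1,1} = 0
G(9) = mex{0,0} = 1
G(10) = mex{1,1} = 0
G(11) = mex{0,0} = 1
G(12) = mex{1,1} = 0
G(13) = mex{0,0} = 1

1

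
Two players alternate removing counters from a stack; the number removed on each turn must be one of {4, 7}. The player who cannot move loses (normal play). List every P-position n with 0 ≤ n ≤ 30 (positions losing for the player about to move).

0, 1, 2, 3, 11, 12, 13, 14, 22, 23, 24, 25

n :  0  1  2  3  4  5  6  7  8  9 10 11 12 13 14 15 16 17 18 19 20 21 22 23 24 25 26 27 28 29 30
G :  0  0  0  0  1  1  1  1  2  2  2  0  0  0  0  1  1  1  1  2  2  2  0  0  0  0  1  1  1  1  2
P-positions are exactly the n with G(n) = 0.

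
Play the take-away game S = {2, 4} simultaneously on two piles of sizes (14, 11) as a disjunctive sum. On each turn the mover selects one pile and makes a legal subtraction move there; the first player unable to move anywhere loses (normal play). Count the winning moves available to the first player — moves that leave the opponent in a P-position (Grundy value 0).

2

All piles use S = {2, 4}:
n :  0  1  2  3  4  5  6  7  8  9 10 11 12 13 14
G :  0  0  1  1  2  2  0  0  1  1  2  2  0  0  1
Pile A: G(14) = 1.
Pile B: G(11) = 2.
Combined Grundy value = 1 ⊕ 2 = 3.
A winning move leaves total XOR = 0, i.e. changes one component's Grundy value g to g ⊕ X where X is the current total.
Pile A: need g' = 1⊕3 = 2. Options: 14−2→G=0, 14−4→G=2. Hits: 1.
Pile B: need g' = 2⊕3 = 1. Options: 11−2→G=1, 11−4→G=0. Hits: 1.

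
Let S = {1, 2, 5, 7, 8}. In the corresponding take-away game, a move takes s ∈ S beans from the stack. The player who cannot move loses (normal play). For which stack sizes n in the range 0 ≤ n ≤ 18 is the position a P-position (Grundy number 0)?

0, 3, 6, 9, 12, 15, 18

G(0) = 0
G(1) = mex{0} = 1
G(2) = mex{1,0} = 2
G(3) = mex{2,1} = 0
G(4) = mex{0,2} = 1
G(5) = mex{1,0,0} = 2
G(6) = mex{2,1,1} = 0
G(7) = mex{0,2,2,0} = 1
G(8) = mex{1,0,0,1,0} = 2
G(9) = mex{2,1,1,2,1} = 0
G(10) = mex{0,2,2,0,2} = 1
G(11) = mex{1,0,0,1,0} = 2
G(12) = mex{2,1,1,2,1} = 0
G(13) = mex{0,2,2,0,2} = 1
G(14) = mex{1,0,0,1,0} = 2
G(15) = mex{2,1,1,2,1} = 0
G(16) = mex{0,2,2,0,2} = 1
G(17) = mex{1,0,0,1,0} = 2
G(18) = mex{2,1,1,2,1} = 0
P-positions are exactly the n with G(n) = 0.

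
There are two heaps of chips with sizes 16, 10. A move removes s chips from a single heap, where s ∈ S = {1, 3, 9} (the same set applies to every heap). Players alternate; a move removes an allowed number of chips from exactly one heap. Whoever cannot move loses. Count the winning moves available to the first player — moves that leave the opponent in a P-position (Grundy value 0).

All heaps use S = {1, 3, 9}:
G(0) = 0
G(1) = mex{0} = 1
G(2) = mex{1} = 0
G(3) = mex{0,0} = 1
G(4) = mex{1,1} = 0
G(5) = mex{0,0} = 1
G(6) = mex{1,1} = 0
G(7) = mex{0,0} = 1
G(8) = mex{1,1} = 0
G(9) = mex{0,0,0} = 1
G(10) = mex{1,1,1} = 0
G(11) = mex{0,0,0} = 1
G(12) = mex{1,1,1} = 0
G(13) = mex{0,0,0} = 1
G(14) = mex{1,1,1} = 0
G(15) = mex{0,0,0} = 1
G(16) = mex{1,1,1} = 0
Heap A: G(16) = 0.
Heap B: G(10) = 0.
Combined Grundy value = 0 ⊕ 0 = 0.
A winning move leaves total XOR = 0, i.e. changes one component's Grundy value g to g ⊕ X where X is the current total.
Heap A: target g' = 0⊕0 = 0, but every legal move changes the Grundy value (mex property), so 0 moves.
Heap B: target g' = 0⊕0 = 0, but every legal move changes the Grundy value (mex property), so 0 moves.

0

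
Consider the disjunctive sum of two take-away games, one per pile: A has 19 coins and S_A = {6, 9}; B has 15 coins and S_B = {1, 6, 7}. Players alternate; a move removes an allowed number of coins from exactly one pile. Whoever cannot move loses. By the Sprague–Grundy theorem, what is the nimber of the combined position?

1

Pile A, S = {6, 9}:
G(0) = 0
G(1) = mex{} = 0
G(2) = mex{} = 0
G(3) = mex{} = 0
G(4) = mex{} = 0
G(5) = mex{} = 0
G(6) = mex{0} = 1
G(7) = mex{0} = 1
G(8) = mex{0} = 1
G(9) = mex{0,0} = 1
G(10) = mex{0,0} = 1
G(11) = mex{0,0} = 1
G(12) = mex{1,0} = 2
G(13) = mex{1,0} = 2
G(14) = mex{1,0} = 2
G(15) = mex{1,1} = 0
G(16) = mex{1,1} = 0
G(17) = mex{1,1} = 0
G(18) = mex{2,1} = 0
G(19) = mex{2,1} = 0
G_A(19) = 0.
Pile B, S = {1, 6, 7}:
G(0) = 0
G(1) = mex{0} = 1
G(2) = mex{1} = 0
G(3) = mex{0} = 1
G(4) = mex{1} = 0
G(5) = mex{0} = 1
G(6) = mex{1,0} = 2
G(7) = mex{2,1,0} = 3
G(8) = mex{3,0,1} = 2
G(9) = mex{2,1,0} = 3
G(10) = mex{3,0,1} = 2
G(11) = mex{2,1,0} = 3
G(12) = mex{3,2,1} = 0
G(13) = mex{0,3,2} = 1
G(14) = mex{1,2,3} = 0
G(15) = mex{0,3,2} = 1
G_B(15) = 1.
Combined Grundy value = 0 ⊕ 1 = 1.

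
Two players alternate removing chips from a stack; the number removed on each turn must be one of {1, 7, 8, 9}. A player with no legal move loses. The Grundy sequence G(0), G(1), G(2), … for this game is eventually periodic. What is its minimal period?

G(0) = 0
G(1) = mex{0} = 1
G(2) = mex{1} = 0
G(3) = mex{0} = 1
G(4) = mex{1} = 0
G(5) = mex{0} = 1
G(6) = mex{1} = 0
G(7) = mex{0,0} = 1
G(8) = mex{1,1,0} = 2
G(9) = mex{2,0,1,0} = 3
G(10) = mex{3,1,0,1} = 2
G(11) = mex{2,0,1,0} = 3
G(12) = mex{3,1,0,1} = 2
G(13) = mex{2,0,1,0} = 3
G(14) = mex{3,1,0,1} = 2
G(15) = mex{2,2,1,0} = 3
G(16) = mex{3,3,2,1} = 0
G(17) = mex{0,2,3,2} = 1
G(18) = mex{1,3,2,3} = 0
G(19) = mex{0,2,3,2} = 1
G(20) = mex{1,3,2,3} = 0
G(21) = mex{0,2,3,2} = 1
G(22) = mex{1,3,2,3} = 0
G(23) = mex{0,0,3,2} = 1
G(24) = mex{1,1,0,3} = 2
G(25) = mex{2,0,1,0} = 3
G(26) = mex{3,1,0,1} = 2
G(27) = mex{2,0,1,0} = 3
G(28) = mex{3,1,0,1} = 2
G(29) = mex{2,0,1,0} = 3
G(30) = mex{3,1,0,1} = 2
G(31) = mex{2,2,1,0} = 3
G(32) = mex{3,3,2,1} = 0
G(33) = mex{0,2,3,2} = 1
G(n+16) = G(n) holds for n = 0,…,8 (a full window of length max(S) = 9), so the sequence is purely periodic with period 16.

16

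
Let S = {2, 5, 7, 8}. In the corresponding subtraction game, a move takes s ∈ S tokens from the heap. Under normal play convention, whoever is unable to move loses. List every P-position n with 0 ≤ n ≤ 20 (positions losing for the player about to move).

0, 1, 4, 10, 13, 14

n :  0  1  2  3  4  5  6  7  8  9 10 11 12 13 14 15 16 17 18 19 20
G :  0  0  1  1  0  2  1  3  2  2  0  3  1  0  0  1  1  3  2  2  3
P-positions are exactly the n with G(n) = 0.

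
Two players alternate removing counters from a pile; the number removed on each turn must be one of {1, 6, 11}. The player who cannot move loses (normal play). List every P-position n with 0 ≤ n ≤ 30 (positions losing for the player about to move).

0, 2, 4, 7, 9, 12, 14, 16, 19, 21, 24, 26, 28

n :  0  1  2  3  4  5  6  7  8  9 10 11 12 13 14 15 16 17 18 19 20 21 22 23 24 25 26 27 28 29 30
G :  0  1  0  1  0  1  2  0  1  0  1  2  0  1  0  1  0  1  2  0  1  0  1  2  0  1  0  1  0  1  2
P-positions are exactly the n with G(n) = 0.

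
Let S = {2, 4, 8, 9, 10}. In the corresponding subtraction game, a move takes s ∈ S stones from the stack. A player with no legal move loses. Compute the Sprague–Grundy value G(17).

G(0) = 0
G(1) = mex{} = 0
G(2) = mex{0} = 1
G(3) = mex{0} = 1
G(4) = mex{1,0} = 2
G(5) = mex{1,0} = 2
G(6) = mex{2,1} = 0
G(7) = mex{2,1} = 0
G(8) = mex{0,2,0} = 1
G(9) = mex{0,2,0,0} = 1
G(10) = mex{1,0,1,0,0} = 2
G(11) = mex{1,0,1,1,0} = 2
G(12) = mex{2,1,2,1,1} = 0
G(13) = mex{2,1,2,2,1} = 0
G(14) = mex{0,2,0,2,2} = 1
G(15) = mex{0,2,0,0,2} = 1
G(16) = mex{1,0,1,0,0} = 2
G(17) = mex{1,0,1,1,0} = 2

2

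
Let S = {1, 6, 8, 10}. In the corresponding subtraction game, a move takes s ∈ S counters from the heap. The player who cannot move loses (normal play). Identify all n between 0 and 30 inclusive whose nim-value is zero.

0, 2, 4, 7, 9, 11, 16, 18, 20, 23, 25, 27

G(0) = 0
G(1) = mex{0} = 1
G(2) = mex{1} = 0
G(3) = mex{0} = 1
G(4) = mex{1} = 0
G(5) = mex{0} = 1
G(6) = mex{1,0} = 2
G(7) = mex{2,1} = 0
G(8) = mex{0,0,0} = 1
G(9) = mex{1,1,1} = 0
G(10) = mex{0,0,0,0} = 1
G(11) = mex{1,1,1,1} = 0
G(12) = mex{0,2,0,0} = 1
G(13) = mex{1,0,1,1} = 2
G(14) = mex{2,1,2,0} = 3
G(15) = mex{3,0,0,1} = 2
G(16) = mex{2,1,1,2} = 0
G(17) = mex{0,0,0,0} = 1
G(18) = mex{1,1,1,1} = 0
G(19) = mex{0,2,0,0} = 1
G(20) = mex{1,3,1,1} = 0
G(21) = mex{0,2,2,0} = 1
G(22) = mex{1,0,3,1} = 2
G(23) = mex{2,1,2,2} = 0
G(24) = mex{0,0,0,3} = 1
G(25) = mex{1,1,1,2} = 0
G(26) = mex{0,0,0,0} = 1
G(27) = mex{1,1,1,1} = 0
G(28) = mex{0,2,0,0} = 1
G(29) = mex{1,0,1,1} = 2
G(30) = mex{2,1,2,0} = 3
P-positions are exactly the n with G(n) = 0.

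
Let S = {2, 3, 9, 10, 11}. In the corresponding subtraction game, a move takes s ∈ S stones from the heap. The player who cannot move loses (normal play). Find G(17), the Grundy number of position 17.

G(0) = 0
G(1) = mex{} = 0
G(2) = mex{0} = 1
G(3) = mex{0,0} = 1
G(4) = mex{1,0} = 2
G(5) = mex{1,1} = 0
G(6) = mex{2,1} = 0
G(7) = mex{0,2} = 1
G(8) = mex{0,0} = 1
G(9) = mex{1,0,0} = 2
G(10) = mex{1,1,0,0} = 2
G(11) = mex{2,1,1,0,0} = 3
G(12) = mex{2,2,1,1,0} = 3
G(13) = mex{3,2,2,1,1} = 0
G(14) = mex{3,3,0,2,1} = 4
G(15) = mex{0,3,0,0,2} = 1
G(16) = mex{4,0,1,0,0} = 2
G(17) = mex{1,4,1,1,0} = 2

2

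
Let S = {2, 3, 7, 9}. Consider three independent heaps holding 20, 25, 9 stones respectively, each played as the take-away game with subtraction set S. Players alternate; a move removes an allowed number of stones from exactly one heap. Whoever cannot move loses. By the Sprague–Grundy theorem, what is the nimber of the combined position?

2

All heaps use S = {2, 3, 7, 9}:
n :  0  1  2  3  4  5  6  7  8  9 10 11 12 13 14 15 16 17 18 19 20 21 22 23 24 25
G :  0  0  1  1  2  0  0  1  1  2  2  0  3  1  2  2  0  0  1  1  2  0  0  1  1  2
Heap A: G(20) = 2.
Heap B: G(25) = 2.
Heap C: G(9) = 2.
Combined Grundy value = 2 ⊕ 2 ⊕ 2 = 2.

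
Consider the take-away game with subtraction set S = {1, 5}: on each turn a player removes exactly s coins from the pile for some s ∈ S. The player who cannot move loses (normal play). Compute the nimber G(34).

n :  0  1  2  3  4  5  6  7  8  9 10 11 12 13 14 15 16 17 18 19 20 21 22 23 24 25 26 27 28 29 30 31 32 33 34
G :  0  1  0  1  0  1  0  1  0  1  0  1  0  1  0  1  0  1  0  1  0  1  0  1  0  1  0  1  0  1  0  1  0  1  0

0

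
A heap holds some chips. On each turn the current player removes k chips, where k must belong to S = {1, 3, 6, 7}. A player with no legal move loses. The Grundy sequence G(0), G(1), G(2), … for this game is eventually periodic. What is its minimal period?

n :  0  1  2  3  4  5  6  7  8  9 10 11 12 13 14 15 16 17 18 19 20 21 22 23 24 25
G :  0  1  0  1  0  1  2  3  2  3  2  3  0  1  0  1  0  1  2  3  2  3  2  3  0  1
G(n+12) = G(n) holds for n = 0,…,6 (a full window of length max(S) = 7), so the sequence is purely periodic with period 12.

12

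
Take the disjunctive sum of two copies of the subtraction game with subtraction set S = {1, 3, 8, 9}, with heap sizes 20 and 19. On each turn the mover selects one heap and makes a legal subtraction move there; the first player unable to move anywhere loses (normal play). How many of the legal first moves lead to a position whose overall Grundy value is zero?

4

All heaps use S = {1, 3, 8, 9}:
G(0) = 0
G(1) = mex{0} = 1
G(2) = mex{1} = 0
G(3) = mex{0,0} = 1
G(4) = mex{1,1} = 0
G(5) = mex{0,0} = 1
G(6) = mex{1,1} = 0
G(7) = mex{0,0} = 1
G(8) = mex{1,1,0} = 2
G(9) = mex{2,0,1,0} = 3
G(10) = mex{3,1,0,1} = 2
G(11) = mex{2,2,1,0} = 3
G(12) = mex{3,3,0,1} = 2
G(13) = mex{2,2,1,0} = 3
G(14) = mex{3,3,0,1} = 2
G(15) = mex{2,2,1,0} = 3
G(16) = mex{3,3,2,1} = 0
G(17) = mex{0,2,3,2} = 1
G(18) = mex{1,3,2,3} = 0
G(19) = mex{0,0,3,2} = 1
G(20) = mex{1,1,2,3} = 0
Heap A: G(20) = 0.
Heap B: G(19) = 1.
Combined Grundy value = 0 ⊕ 1 = 1.
A winning move leaves total XOR = 0, i.e. changes one component's Grundy value g to g ⊕ X where X is the current total.
Heap A: need g' = 0⊕1 = 1. Options: 20−1→G=1, 20−3→G=1, 20−8→G=2, 20−9→G=3. Hits: 2.
Heap B: need g' = 1⊕1 = 0. Options: 19−1→G=0, 19−3→G=0, 19−8→G=3, 19−9→G=2. Hits: 2.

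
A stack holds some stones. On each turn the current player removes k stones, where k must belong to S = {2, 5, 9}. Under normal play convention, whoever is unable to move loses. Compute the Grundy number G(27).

G(0) = 0
G(1) = mex{} = 0
G(2) = mex{0} = 1
G(3) = mex{0} = 1
G(4) = mex{1} = 0
G(5) = mex{1,0} = 2
G(6) = mex{0,0} = 1
G(7) = mex{2,1} = 0
G(8) = mex{1,1} = 0
G(9) = mex{0,0,0} = 1
G(10) = mex{0,2,0} = 1
G(11) = mex{1,1,1} = 0
G(12) = mex{1,0,1} = 2
G(13) = mex{0,0,0} = 1
G(14) = mex{2,1,2} = 0
G(15) = mex{1,1,1} = 0
G(16) = mex{0,0,0} = 1
G(17) = mex{0,2,0} = 1
G(18) = mex{1,1,1} = 0
G(19) = mex{1,0,1} = 2
G(20) = mex{0,0,0} = 1
G(21) = mex{2,1,2} = 0
G(22) = mex{1,1,1} = 0
G(23) = mex{0,0,0} = 1
G(24) = mex{0,2,0} = 1
G(25) = mex{1,1,1} = 0
G(26) = mex{1,0,1} = 2
G(27) = mex{0,0,0} = 1

1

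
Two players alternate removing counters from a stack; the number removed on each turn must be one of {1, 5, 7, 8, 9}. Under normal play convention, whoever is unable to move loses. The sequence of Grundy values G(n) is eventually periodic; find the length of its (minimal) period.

G(0) = 0
G(1) = mex{0} = 1
G(2) = mex{1} = 0
G(3) = mex{0} = 1
G(4) = mex{1} = 0
G(5) = mex{0,0} = 1
G(6) = mex{1,1} = 0
G(7) = mex{0,0,0} = 1
G(8) = mex{1,1,1,0} = 2
G(9) = mex{2,0,0,1,0} = 3
G(10) = mex{3,1,1,0,1} = 2
G(11) = mex{2,0,0,1,0} = 3
G(12) = mex{3,1,1,0,1} = 2
G(13) = mex{2,2,0,1,0} = 3
G(14) = mex{3,3,1,0,1} = 2
G(15) = mex{2,2,2,1,0} = 3
G(16) = mex{3,3,3,2,1} = 0
G(17) = mex{0,2,2,3,2} = 1
G(18) = mex{1,3,3,2,3} = 0
G(19) = mex{0,2,2,3,2} = 1
G(20) = mex{1,3,3,2,3} = 0
G(21) = mex{0,0,2,3,2} = 1
G(22) = mex{1,1,3,2,3} = 0
G(23) = mex{0,0,0,3,2} = 1
G(24) = mex{1,1,1,0,3} = 2
G(25) = mex{2,0,0,1,0} = 3
G(26) = mex{3,1,1,0,1} = 2
G(27) = mex{2,0,0,1,0} = 3
G(28) = mex{3,1,1,0,1} = 2
G(29) = mex{2,2,0,1,0} = 3
G(30) = mex{3,3,1,0,1} = 2
G(31) = mex{2,2,2,1,0} = 3
G(32) = mex{3,3,3,2,1} = 0
G(33) = mex{0,2,2,3,2} = 1
G(n+16) = G(n) holds for n = 0,…,8 (a full window of length max(S) = 9), so the sequence is purely periodic with period 16.

16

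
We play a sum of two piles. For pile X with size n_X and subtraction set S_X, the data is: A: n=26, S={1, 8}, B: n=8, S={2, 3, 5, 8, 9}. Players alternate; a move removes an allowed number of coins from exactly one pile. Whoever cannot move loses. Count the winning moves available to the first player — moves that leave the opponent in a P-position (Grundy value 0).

1

Pile A, S = {1, 8}:
G(0) = 0
G(1) = mex{0} = 1
G(2) = mex{1} = 0
G(3) = mex{0} = 1
G(4) = mex{1} = 0
G(5) = mex{0} = 1
G(6) = mex{1} = 0
G(7) = mex{0} = 1
G(8) = mex{1,0} = 2
G(9) = mex{2,1} = 0
G(10) = mex{0,0} = 1
G(11) = mex{1,1} = 0
G(12) = mex{0,0} = 1
G(13) = mex{1,1} = 0
G(14) = mex{0,0} = 1
G(15) = mex{1,1} = 0
G(16) = mex{0,2} = 1
G(17) = mex{1,0} = 2
G(18) = mex{2,1} = 0
G(19) = mex{0,0} = 1
G(20) = mex{1,1} = 0
G(21) = mex{0,0} = 1
G(22) = mex{1,1} = 0
G(23) = mex{0,0} = 1
G(24) = mex{1,1} = 0
G(25) = mex{0,2} = 1
G(26) = mex{1,0} = 2
G_A(26) = 2.
Pile B, S = {2, 3, 5, 8, 9}:
n : 0 1 2 3 4 5 6 7 8
G : 0 0 1 1 2 2 3 0 4
G_B(8) = 4.
Combined Grundy value = 2 ⊕ 4 = 6.
A winning move leaves total XOR = 0, i.e. changes one component's Grundy value g to g ⊕ X where X is the current total.
Pile A: need g' = 2⊕6 = 4. Options: 26−1→G=1, 26−8→G=0. Hits: 0.
Pile B: need g' = 4⊕6 = 2. Options: 8−2→G=3, 8−3→G=2, 8−5→G=1, 8−8→G=0. Hits: 1.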